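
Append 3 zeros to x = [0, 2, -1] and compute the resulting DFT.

Original 3-point DFT: [1, -0.5000-2.5981i, -0.5000+2.5981i]
Zero-padded 6-point DFT provides frequency interpolation.

DFT_6([x, 0, ...]) = [1, 1.5000-0.8660i, -0.5000-2.5981i, -3, -0.5000+2.5981i, 1.5000+0.8660i]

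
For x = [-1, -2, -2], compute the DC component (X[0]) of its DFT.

X[0] = Σ(n=0 to 2) x[n] · ω_3^0 = Σ x[n]
= (-1) + (-2) + (-2)

X[0] = -5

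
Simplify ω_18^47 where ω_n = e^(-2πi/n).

Since ω_18^18 = 1, powers reduce modulo 18.
47 mod 18 = 11
So ω_18^47 = ω_18^11 = e^(-2πi·11/18)

ω_18^47 = ω_18^11 = -0.7660+0.6428i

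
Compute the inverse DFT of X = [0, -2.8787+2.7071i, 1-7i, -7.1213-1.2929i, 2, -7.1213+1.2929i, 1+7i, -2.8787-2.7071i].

x[n] = (1/8) Σ(k=0 to 7) X[k] · e^(2πikn/8)

Computing each x[n]:
x[0] = -2
x[1] = 2
x[2] = -1
x[3] = -3
x[4] = 3
x[5] = 1
x[6] = 1
x[7] = -1

x = [-2, 2, -1, -3, 3, 1, 1, -1]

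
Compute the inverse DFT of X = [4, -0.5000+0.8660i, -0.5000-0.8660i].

x[n] = (1/3) Σ(k=0 to 2) X[k] · e^(2πikn/3)

Computing each x[n]:
x[0] = 1
x[1] = 1
x[2] = 2

x = [1, 1, 2]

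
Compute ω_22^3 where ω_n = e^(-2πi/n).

ω_22^3 = e^(-2πi·3/22)
= cos(-2π·3/22) + i·sin(-2π·3/22)
= cos(-6π/22) + i·sin(-6π/22)

ω_22^3 = cos(-6π/22) + i·sin(-6π/22) = 0.6549-0.7557i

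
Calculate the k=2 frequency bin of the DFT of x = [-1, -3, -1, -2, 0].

X[2] = Σ(n=0 to 4) x[n] · ω_5^(2n) where ω_5 = e^(-2πi/5)
= (-1)·ω_5^0 + (-3)·ω_5^2 + (-1)·ω_5^4 + (-2)·ω_5^6 + (0)·ω_5^8

X[2] = 0.5000+2.7144i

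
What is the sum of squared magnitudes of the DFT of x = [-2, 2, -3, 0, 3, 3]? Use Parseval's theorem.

Parseval: Σ|x[n]|² = (1/N)Σ|X[k]|², so Σ|X[k]|² = N·Σ|x[n]|² = 6·35.0000

Σ|X[k]|² = N·Σ|x[n]|² = 6·35.0000 = 210.0000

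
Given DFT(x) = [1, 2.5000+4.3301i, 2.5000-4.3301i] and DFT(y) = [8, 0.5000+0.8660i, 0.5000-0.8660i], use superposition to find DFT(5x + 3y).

By linearity: DFT(5x + 3y) = 5·DFT(x) + 3·DFT(y)
= 5·[1, 2.5000+4.3301i, 2.5000-4.3301i] + 3·[8, 0.5000+0.8660i, 0.5000-0.8660i]

Computing element-wise:
Z[0] = 5·(1) + 3·(8) = 29
Z[1] = 5·(2.5000+4.3301i) + 3·(0.5000+0.8660i) = 14.0000+24.2485i
Z[2] = 5·(2.5000-4.3301i) + 3·(0.5000-0.8660i) = 14.0000-24.2485i

DFT(5x + 3y) = 5·X + 3·Y = [29, 14.0000+24.2485i, 14.0000-24.2485i]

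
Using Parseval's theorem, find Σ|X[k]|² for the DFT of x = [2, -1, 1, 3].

Parseval: Σ|x[n]|² = (1/N)Σ|X[k]|², so Σ|X[k]|² = N·Σ|x[n]|² = 4·15.0000

Σ|X[k]|² = N·Σ|x[n]|² = 4·15.0000 = 60.0000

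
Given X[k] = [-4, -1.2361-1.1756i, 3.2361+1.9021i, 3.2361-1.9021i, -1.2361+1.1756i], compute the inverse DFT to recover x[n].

x[n] = (1/5) Σ(k=0 to 4) X[k] · e^(2πikn/5)

Computing each x[n]:
x[0] = 0
x[1] = -2
x[2] = 1
x[3] = -1
x[4] = -2

x = [0, -2, 1, -1, -2]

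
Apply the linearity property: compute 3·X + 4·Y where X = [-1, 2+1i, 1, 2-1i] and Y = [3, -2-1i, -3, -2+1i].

By linearity: DFT(3x + 4y) = 3·DFT(x) + 4·DFT(y)
= 3·[-1, 2+1i, 1, 2-1i] + 4·[3, -2-1i, -3, -2+1i]

Computing element-wise:
Z[0] = 3·(-1) + 4·(3) = 9
Z[1] = 3·(2+1i) + 4·(-2-1i) = -2-1i
Z[2] = 3·(1) + 4·(-3) = -9
Z[3] = 3·(2-1i) + 4·(-2+1i) = -2+1i

DFT(3x + 4y) = 3·X + 4·Y = [9, -2-1i, -9, -2+1i]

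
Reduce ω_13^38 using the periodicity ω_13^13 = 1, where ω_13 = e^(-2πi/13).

Since ω_13^13 = 1, powers reduce modulo 13.
38 mod 13 = 12
So ω_13^38 = ω_13^12 = e^(-2πi·12/13)

ω_13^38 = ω_13^12 = 0.8855+0.4647i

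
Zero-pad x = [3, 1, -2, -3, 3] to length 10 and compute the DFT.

Original 5-point DFT: [2, 8.2812+1.3143i, -1.7812+2.1266i, -1.7812-2.1266i, 8.2812-1.3143i]
Zero-padded 10-point DFT provides frequency interpolation.

DFT_10([x, 0, ...]) = [2, 1.6910+2.4041i, 8.2812+1.3143i, 2.8090-6.7432i, -1.7812+2.1266i, 6, -1.7812-2.1266i, 2.8090+6.7432i, 8.2812-1.3143i, 1.6910-2.4041i]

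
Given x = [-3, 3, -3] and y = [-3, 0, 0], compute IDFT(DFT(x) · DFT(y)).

(x ⊛ y)[n] = Σ(m=0 to 2) x[m] · y[(n-m) mod 3]

Computing each output sample:
(x ⊛ y)[0] = 9
(x ⊛ y)[1] = -9
(x ⊛ y)[2] = 9

x ⊛ y = [9, -9, 9]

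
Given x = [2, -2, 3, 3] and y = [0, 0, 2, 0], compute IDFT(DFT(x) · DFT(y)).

(x ⊛ y)[n] = Σ(m=0 to 3) x[m] · y[(n-m) mod 4]

Computing each output sample:
(x ⊛ y)[0] = 6
(x ⊛ y)[1] = 6
(x ⊛ y)[2] = 4
(x ⊛ y)[3] = -4

x ⊛ y = [6, 6, 4, -4]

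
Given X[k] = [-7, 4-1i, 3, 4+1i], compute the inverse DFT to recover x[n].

x[n] = (1/4) Σ(k=0 to 3) X[k] · e^(2πikn/4)

Computing each x[n]:
x[0] = 1
x[1] = -2
x[2] = -3
x[3] = -3

x = [1, -2, -3, -3]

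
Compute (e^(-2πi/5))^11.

Since ω_5^5 = 1, powers reduce modulo 5.
11 mod 5 = 1
So ω_5^11 = ω_5^1 = e^(-2πi·1/5)

ω_5^11 = ω_5^1 = 0.3090-0.9511i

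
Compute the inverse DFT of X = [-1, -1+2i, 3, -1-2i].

x[n] = (1/4) Σ(k=0 to 3) X[k] · e^(2πikn/4)

Computing each x[n]:
x[0] = 0
x[1] = -2
x[2] = 1
x[3] = 0

x = [0, -2, 1, 0]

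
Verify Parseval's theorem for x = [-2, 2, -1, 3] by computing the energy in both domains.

Time domain:
Σ|x[n]|² = |-2|² + |2|² + |-1|² + |3|² = 18.0000

Frequency domain:
(1/4)Σ|X[k]|² = (1/4)(|2|² + |-1+1i|² + |-8|² + |-1-1i|²) = (1/4)·72.0000 = 18.0000

Both sides agree, confirming Parseval's theorem.

Σ|x[n]|² = (1/N)Σ|X[k]|² = 18.0000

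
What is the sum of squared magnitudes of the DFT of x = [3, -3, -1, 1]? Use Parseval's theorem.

Parseval: Σ|x[n]|² = (1/N)Σ|X[k]|², so Σ|X[k]|² = N·Σ|x[n]|² = 4·20.0000

Σ|X[k]|² = N·Σ|x[n]|² = 4·20.0000 = 80.0000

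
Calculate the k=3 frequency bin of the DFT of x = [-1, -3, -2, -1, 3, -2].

X[3] = Σ(n=0 to 5) x[n] · ω_6^(3n) where ω_6 = e^(-2πi/6)
= (-1)·ω_6^0 + (-3)·ω_6^3 + (-2)·ω_6^6 + (-1)·ω_6^9 + (3)·ω_6^12 + (-2)·ω_6^15

X[3] = 6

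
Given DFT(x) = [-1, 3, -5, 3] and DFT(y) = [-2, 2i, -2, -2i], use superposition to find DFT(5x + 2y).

By linearity: DFT(5x + 2y) = 5·DFT(x) + 2·DFT(y)
= 5·[-1, 3, -5, 3] + 2·[-2, 2i, -2, -2i]

Computing element-wise:
Z[0] = 5·(-1) + 2·(-2) = -9
Z[1] = 5·(3) + 2·(2i) = 15+4i
Z[2] = 5·(-5) + 2·(-2) = -29
Z[3] = 5·(3) + 2·(-2i) = 15-4i

DFT(5x + 2y) = 5·X + 2·Y = [-9, 15+4i, -29, 15-4i]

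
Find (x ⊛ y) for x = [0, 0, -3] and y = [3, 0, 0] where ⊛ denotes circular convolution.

(x ⊛ y)[n] = Σ(m=0 to 2) x[m] · y[(n-m) mod 3]

Computing each output sample:
(x ⊛ y)[0] = 0
(x ⊛ y)[1] = 0
(x ⊛ y)[2] = -9

x ⊛ y = [0, 0, -9]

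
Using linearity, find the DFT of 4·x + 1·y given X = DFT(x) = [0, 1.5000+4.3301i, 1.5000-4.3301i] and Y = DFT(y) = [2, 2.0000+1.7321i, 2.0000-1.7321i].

By linearity: DFT(4x + 1y) = 4·DFT(x) + 1·DFT(y)
= 4·[0, 1.5000+4.3301i, 1.5000-4.3301i] + 1·[2, 2.0000+1.7321i, 2.0000-1.7321i]

Computing element-wise:
Z[0] = 4·(0) + 1·(2) = 2
Z[1] = 4·(1.5000+4.3301i) + 1·(2.0000+1.7321i) = 8.0000+19.0525i
Z[2] = 4·(1.5000-4.3301i) + 1·(2.0000-1.7321i) = 8.0000-19.0525i

DFT(4x + 1y) = 4·X + 1·Y = [2, 8.0000+19.0525i, 8.0000-19.0525i]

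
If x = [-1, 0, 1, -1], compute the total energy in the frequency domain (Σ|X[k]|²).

Parseval: Σ|x[n]|² = (1/N)Σ|X[k]|², so Σ|X[k]|² = N·Σ|x[n]|² = 4·3.0000

Σ|X[k]|² = N·Σ|x[n]|² = 4·3.0000 = 12.0000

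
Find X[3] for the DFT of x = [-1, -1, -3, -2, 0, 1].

X[3] = Σ(n=0 to 5) x[n] · ω_6^(3n) where ω_6 = e^(-2πi/6)
= (-1)·ω_6^0 + (-1)·ω_6^3 + (-3)·ω_6^6 + (-2)·ω_6^9 + (0)·ω_6^12 + (1)·ω_6^15

X[3] = -2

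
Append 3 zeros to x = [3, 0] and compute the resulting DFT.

Original 2-point DFT: [3, 3]
Zero-padded 5-point DFT provides frequency interpolation.

DFT_5([x, 0, ...]) = [3, 3, 3, 3, 3]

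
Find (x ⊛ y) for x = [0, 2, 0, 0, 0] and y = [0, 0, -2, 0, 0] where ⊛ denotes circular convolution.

(x ⊛ y)[n] = Σ(m=0 to 4) x[m] · y[(n-m) mod 5]

Computing each output sample:
(x ⊛ y)[0] = 0
(x ⊛ y)[1] = 0
(x ⊛ y)[2] = 0
(x ⊛ y)[3] = -4
(x ⊛ y)[4] = 0

x ⊛ y = [0, 0, 0, -4, 0]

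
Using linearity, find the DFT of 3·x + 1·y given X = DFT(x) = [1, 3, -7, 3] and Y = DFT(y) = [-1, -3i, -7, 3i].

By linearity: DFT(3x + 1y) = 3·DFT(x) + 1·DFT(y)
= 3·[1, 3, -7, 3] + 1·[-1, -3i, -7, 3i]

Computing element-wise:
Z[0] = 3·(1) + 1·(-1) = 2
Z[1] = 3·(3) + 1·(-3i) = 9-3i
Z[2] = 3·(-7) + 1·(-7) = -28
Z[3] = 3·(3) + 1·(3i) = 9+3i

DFT(3x + 1y) = 3·X + 1·Y = [2, 9-3i, -28, 9+3i]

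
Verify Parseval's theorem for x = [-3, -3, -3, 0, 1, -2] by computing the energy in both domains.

Time domain:
Σ|x[n]|² = |-3|² + |-3|² + |-3|² + |0|² + |1|² + |-2|² = 32.0000

Frequency domain:
(1/6)Σ|X[k]|² = (1/6)(|-10|² + |-4.5000+4.3301i|² + |0.5000-2.5981i|² + |0|² + |0.5000+2.5981i|² + |-4.5000-4.3301i|²) = (1/6)·192.0000 = 32.0000

Both sides agree, confirming Parseval's theorem.

Σ|x[n]|² = (1/N)Σ|X[k]|² = 32.0000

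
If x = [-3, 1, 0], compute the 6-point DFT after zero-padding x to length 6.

Original 3-point DFT: [-2, -3.5000-0.8660i, -3.5000+0.8660i]
Zero-padded 6-point DFT provides frequency interpolation.

DFT_6([x, 0, ...]) = [-2, -2.5000-0.8660i, -3.5000-0.8660i, -4, -3.5000+0.8660i, -2.5000+0.8660i]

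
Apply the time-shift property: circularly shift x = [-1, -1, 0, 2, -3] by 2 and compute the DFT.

Time shift by 2: X_shifted[k] = ω_5^(2k) · X[k]
Shifted x = [2, -3, -1, -1, 0]

DFT(x[n-2]) = [-3, 2.6910+2.8532i, 3.8090+1.7634i, 3.8090-1.7634i, 2.6910-2.8532i]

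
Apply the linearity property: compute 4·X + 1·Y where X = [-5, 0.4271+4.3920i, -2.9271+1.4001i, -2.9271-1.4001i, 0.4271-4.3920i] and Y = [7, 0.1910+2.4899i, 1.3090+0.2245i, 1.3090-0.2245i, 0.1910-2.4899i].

By linearity: DFT(4x + 1y) = 4·DFT(x) + 1·DFT(y)
= 4·[-5, 0.4271+4.3920i, -2.9271+1.4001i, -2.9271-1.4001i, 0.4271-4.3920i] + 1·[7, 0.1910+2.4899i, 1.3090+0.2245i, 1.3090-0.2245i, 0.1910-2.4899i]

Computing element-wise:
Z[0] = 4·(-5) + 1·(7) = -13
Z[1] = 4·(0.4271+4.3920i) + 1·(0.1910+2.4899i) = 1.8994+20.0579i
Z[2] = 4·(-2.9271+1.4001i) + 1·(1.3090+0.2245i) = -10.3994+5.8249i
Z[3] = 4·(-2.9271-1.4001i) + 1·(1.3090-0.2245i) = -10.3994-5.8249i
Z[4] = 4·(0.4271-4.3920i) + 1·(0.1910-2.4899i) = 1.8994-20.0579i

DFT(4x + 1y) = 4·X + 1·Y = [-13, 1.8994+20.0579i, -10.3994+5.8249i, -10.3994-5.8249i, 1.8994-20.0579i]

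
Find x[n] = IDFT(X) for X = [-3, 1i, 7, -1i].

x[n] = (1/4) Σ(k=0 to 3) X[k] · e^(2πikn/4)

Computing each x[n]:
x[0] = 1
x[1] = -3
x[2] = 1
x[3] = -2

x = [1, -3, 1, -2]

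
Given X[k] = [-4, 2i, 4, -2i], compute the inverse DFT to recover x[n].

x[n] = (1/4) Σ(k=0 to 3) X[k] · e^(2πikn/4)

Computing each x[n]:
x[0] = 0
x[1] = -3
x[2] = 0
x[3] = -1

x = [0, -3, 0, -1]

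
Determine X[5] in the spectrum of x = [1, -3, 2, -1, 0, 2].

X[5] = Σ(n=0 to 5) x[n] · ω_6^(5n) where ω_6 = e^(-2πi/6)
= (1)·ω_6^0 + (-3)·ω_6^5 + (2)·ω_6^10 + (-1)·ω_6^15 + (0)·ω_6^20 + (2)·ω_6^25

X[5] = 0.5000-2.5981i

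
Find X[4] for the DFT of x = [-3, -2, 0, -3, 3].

X[4] = Σ(n=0 to 4) x[n] · ω_5^(4n) where ω_5 = e^(-2πi/5)
= (-3)·ω_5^0 + (-2)·ω_5^4 + (0)·ω_5^8 + (-3)·ω_5^12 + (3)·ω_5^16

X[4] = -0.2639-2.9919i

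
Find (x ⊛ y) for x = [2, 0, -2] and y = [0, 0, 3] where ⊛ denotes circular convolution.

(x ⊛ y)[n] = Σ(m=0 to 2) x[m] · y[(n-m) mod 3]

Computing each output sample:
(x ⊛ y)[0] = 0
(x ⊛ y)[1] = -6
(x ⊛ y)[2] = 6

x ⊛ y = [0, -6, 6]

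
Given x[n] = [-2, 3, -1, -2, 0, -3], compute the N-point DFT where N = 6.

X[k] = Σ(n=0 to 5) x[n] · ω_6^(nk)
where ω_6 = e^(-2πi/6)

Computing each X[k]:
X[0] = -5
X[1] = 0.5000-4.3301i
X[2] = -3.5000-6.0622i
X[3] = -1
X[4] = -3.5000+6.0622i
X[5] = 0.5000+4.3301i

X = [-5, 0.5000-4.3301i, -3.5000-6.0622i, -1, -3.5000+6.0622i, 0.5000+4.3301i]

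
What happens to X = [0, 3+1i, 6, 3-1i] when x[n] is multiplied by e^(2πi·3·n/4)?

Modulation property: DFT(ω_4^(-3n)·x[n]) = X[(k-3) mod 4], so circularly shift X by 3 positions.

X[k-3] = [3+1i, 6, 3-1i, 0]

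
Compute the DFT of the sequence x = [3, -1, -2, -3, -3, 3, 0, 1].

X[k] = Σ(n=0 to 7) x[n] · ω_8^(nk)
where ω_8 = e^(-2πi/8)

Computing each X[k]:
X[0] = -2
X[1] = 6.0000+7.6569i
X[2] = 2-4i
X[3] = 6.0000+3.6569i
X[4] = -2
X[5] = 6.0000-3.6569i
X[6] = 2+4i
X[7] = 6.0000-7.6569i

X = [-2, 6.0000+7.6569i, 2-4i, 6.0000+3.6569i, -2, 6.0000-3.6569i, 2+4i, 6.0000-7.6569i]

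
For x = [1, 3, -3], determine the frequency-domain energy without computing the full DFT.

Parseval: Σ|x[n]|² = (1/N)Σ|X[k]|², so Σ|X[k]|² = N·Σ|x[n]|² = 3·19.0000

Σ|X[k]|² = N·Σ|x[n]|² = 3·19.0000 = 57.0000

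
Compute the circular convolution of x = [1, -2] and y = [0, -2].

(x ⊛ y)[n] = Σ(m=0 to 1) x[m] · y[(n-m) mod 2]

Computing each output sample:
(x ⊛ y)[0] = 4
(x ⊛ y)[1] = -2

x ⊛ y = [4, -2]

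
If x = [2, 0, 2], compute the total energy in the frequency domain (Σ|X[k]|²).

Parseval: Σ|x[n]|² = (1/N)Σ|X[k]|², so Σ|X[k]|² = N·Σ|x[n]|² = 3·8.0000

Σ|X[k]|² = N·Σ|x[n]|² = 3·8.0000 = 24.0000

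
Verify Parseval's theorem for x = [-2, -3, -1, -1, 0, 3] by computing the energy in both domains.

Time domain:
Σ|x[n]|² = |-2|² + |-3|² + |-1|² + |-1|² + |0|² + |3|² = 24.0000

Frequency domain:
(1/6)Σ|X[k]|² = (1/6)(|-4|² + |-0.5000+6.0622i|² + |-2.5000+4.3301i|² + |-2|² + |-2.5000-4.3301i|² + |-0.5000-6.0622i|²) = (1/6)·144.0000 = 24.0000

Both sides agree, confirming Parseval's theorem.

Σ|x[n]|² = (1/N)Σ|X[k]|² = 24.0000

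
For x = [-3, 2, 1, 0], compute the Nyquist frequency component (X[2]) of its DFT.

X[2] = Σ(n=0 to 3) x[n] · ω_4^(2n) where ω_4 = e^(-2πi/4)
= (-3)·ω_4^0 + (2)·ω_4^2 + (1)·ω_4^4 + (0)·ω_4^6

X[2] = -4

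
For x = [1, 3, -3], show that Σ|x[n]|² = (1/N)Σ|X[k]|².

Time domain:
Σ|x[n]|² = |1|² + |3|² + |-3|² = 19.0000

Frequency domain:
(1/3)Σ|X[k]|² = (1/3)(|1|² + |1.0000-5.1962i|² + |1.0000+5.1962i|²) = (1/3)·57.0000 = 19.0000

Both sides agree, confirming Parseval's theorem.

Σ|x[n]|² = (1/N)Σ|X[k]|² = 19.0000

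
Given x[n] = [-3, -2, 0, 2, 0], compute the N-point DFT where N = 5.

X[k] = Σ(n=0 to 4) x[n] · ω_5^(nk)
where ω_5 = e^(-2πi/5)

Computing each X[k]:
X[0] = -3
X[1] = -5.2361+3.0777i
X[2] = -0.7639-0.7265i
X[3] = -0.7639+0.7265i
X[4] = -5.2361-3.0777i

X = [-3, -5.2361+3.0777i, -0.7639-0.7265i, -0.7639+0.7265i, -5.2361-3.0777i]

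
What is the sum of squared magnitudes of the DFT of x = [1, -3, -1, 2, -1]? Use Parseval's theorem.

Parseval: Σ|x[n]|² = (1/N)Σ|X[k]|², so Σ|X[k]|² = N·Σ|x[n]|² = 5·16.0000

Σ|X[k]|² = N·Σ|x[n]|² = 5·16.0000 = 80.0000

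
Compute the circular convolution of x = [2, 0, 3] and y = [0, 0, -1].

(x ⊛ y)[n] = Σ(m=0 to 2) x[m] · y[(n-m) mod 3]

Computing each output sample:
(x ⊛ y)[0] = 0
(x ⊛ y)[1] = -3
(x ⊛ y)[2] = -2

x ⊛ y = [0, -3, -2]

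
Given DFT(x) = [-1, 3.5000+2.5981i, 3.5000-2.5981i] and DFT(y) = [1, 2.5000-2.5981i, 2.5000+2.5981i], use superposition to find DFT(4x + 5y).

By linearity: DFT(4x + 5y) = 4·DFT(x) + 5·DFT(y)
= 4·[-1, 3.5000+2.5981i, 3.5000-2.5981i] + 5·[1, 2.5000-2.5981i, 2.5000+2.5981i]

Computing element-wise:
Z[0] = 4·(-1) + 5·(1) = 1
Z[1] = 4·(3.5000+2.5981i) + 5·(2.5000-2.5981i) = 26.5000-2.5981i
Z[2] = 4·(3.5000-2.5981i) + 5·(2.5000+2.5981i) = 26.5000+2.5981i

DFT(4x + 5y) = 4·X + 5·Y = [1, 26.5000-2.5981i, 26.5000+2.5981i]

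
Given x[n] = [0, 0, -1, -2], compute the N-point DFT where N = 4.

X[k] = Σ(n=0 to 3) x[n] · ω_4^(nk)
where ω_4 = e^(-2πi/4)

Computing each X[k]:
X[0] = -3
X[1] = 1-2i
X[2] = 1
X[3] = 1+2i

X = [-3, 1-2i, 1, 1+2i]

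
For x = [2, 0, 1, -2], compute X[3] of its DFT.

X[3] = Σ(n=0 to 3) x[n] · ω_4^(3n) where ω_4 = e^(-2πi/4)
= (2)·ω_4^0 + (0)·ω_4^3 + (1)·ω_4^6 + (-2)·ω_4^9

X[3] = 1+2i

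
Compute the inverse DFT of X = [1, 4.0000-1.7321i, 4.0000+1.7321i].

x[n] = (1/3) Σ(k=0 to 2) X[k] · e^(2πikn/3)

Computing each x[n]:
x[0] = 3
x[1] = 0
x[2] = -2

x = [3, 0, -2]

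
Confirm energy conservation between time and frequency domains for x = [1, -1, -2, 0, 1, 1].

Time domain:
Σ|x[n]|² = |1|² + |-1|² + |-2|² + |0|² + |1|² + |1|² = 8.0000

Frequency domain:
(1/6)Σ|X[k]|² = (1/6)(|0|² + |1.5000+4.3301i|² + |1.5000-0.8660i|² + |0|² + |1.5000+0.8660i|² + |1.5000-4.3301i|²) = (1/6)·48.0000 = 8.0000

Both sides agree, confirming Parseval's theorem.

Σ|x[n]|² = (1/N)Σ|X[k]|² = 8.0000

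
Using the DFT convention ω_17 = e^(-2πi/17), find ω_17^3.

ω_17^3 = e^(-2πi·3/17)
= cos(-2π·3/17) + i·sin(-2π·3/17)
= cos(-6π/17) + i·sin(-6π/17)

ω_17^3 = cos(-6π/17) + i·sin(-6π/17) = 0.4457-0.8952i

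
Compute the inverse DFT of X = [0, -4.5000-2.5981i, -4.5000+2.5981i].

x[n] = (1/3) Σ(k=0 to 2) X[k] · e^(2πikn/3)

Computing each x[n]:
x[0] = -3
x[1] = 3
x[2] = 0

x = [-3, 3, 0]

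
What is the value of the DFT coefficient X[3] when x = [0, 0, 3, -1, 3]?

X[3] = Σ(n=0 to 4) x[n] · ω_5^(3n) where ω_5 = e^(-2πi/5)
= (0)·ω_5^0 + (0)·ω_5^3 + (3)·ω_5^6 + (-1)·ω_5^9 + (3)·ω_5^12

X[3] = -1.8090-5.5676i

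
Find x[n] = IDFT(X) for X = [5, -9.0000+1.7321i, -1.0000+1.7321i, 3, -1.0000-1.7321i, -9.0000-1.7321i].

x[n] = (1/6) Σ(k=0 to 5) X[k] · e^(2πikn/6)

Computing each x[n]:
x[0] = -2
x[1] = -2
x[2] = 3
x[3] = 3
x[4] = 3
x[5] = 0

x = [-2, -2, 3, 3, 3, 0]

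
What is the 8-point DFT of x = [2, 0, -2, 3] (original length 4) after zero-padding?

Original 4-point DFT: [3, 4+3i, -3, 4-3i]
Zero-padded 8-point DFT provides frequency interpolation.

DFT_8([x, 0, ...]) = [3, -0.1213-0.1213i, 4+3i, 4.1213-4.1213i, -3, 4.1213+4.1213i, 4-3i, -0.1213+0.1213i]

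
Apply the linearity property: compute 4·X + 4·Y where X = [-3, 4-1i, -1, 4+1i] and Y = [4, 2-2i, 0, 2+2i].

By linearity: DFT(4x + 4y) = 4·DFT(x) + 4·DFT(y)
= 4·[-3, 4-1i, -1, 4+1i] + 4·[4, 2-2i, 0, 2+2i]

Computing element-wise:
Z[0] = 4·(-3) + 4·(4) = 4
Z[1] = 4·(4-1i) + 4·(2-2i) = 24-12i
Z[2] = 4·(-1) + 4·(0) = -4
Z[3] = 4·(4+1i) + 4·(2+2i) = 24+12i

DFT(4x + 4y) = 4·X + 4·Y = [4, 24-12i, -4, 24+12i]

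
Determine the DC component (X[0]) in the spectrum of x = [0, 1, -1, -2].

X[0] = Σ(n=0 to 3) x[n] · ω_4^0 = Σ x[n]
= (0) + (1) + (-1) + (-2)

X[0] = -2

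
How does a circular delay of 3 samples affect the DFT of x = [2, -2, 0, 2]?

Time shift by 3: X_shifted[k] = ω_4^(3k) · X[k]
Shifted x = [-2, 0, 2, 2]

DFT(x[n-3]) = [2, -4+2i, -2, -4-2i]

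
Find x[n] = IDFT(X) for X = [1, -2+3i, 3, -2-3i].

x[n] = (1/4) Σ(k=0 to 3) X[k] · e^(2πikn/4)

Computing each x[n]:
x[0] = 0
x[1] = -2
x[2] = 2
x[3] = 1

x = [0, -2, 2, 1]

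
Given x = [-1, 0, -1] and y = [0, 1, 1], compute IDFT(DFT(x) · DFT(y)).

(x ⊛ y)[n] = Σ(m=0 to 2) x[m] · y[(n-m) mod 3]

Computing each output sample:
(x ⊛ y)[0] = -1
(x ⊛ y)[1] = -2
(x ⊛ y)[2] = -1

x ⊛ y = [-1, -2, -1]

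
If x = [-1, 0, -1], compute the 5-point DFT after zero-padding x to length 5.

Original 3-point DFT: [-2, -0.5000-0.8660i, -0.5000+0.8660i]
Zero-padded 5-point DFT provides frequency interpolation.

DFT_5([x, 0, ...]) = [-2, -0.1910+0.5878i, -1.3090-0.9511i, -1.3090+0.9511i, -0.1910-0.5878i]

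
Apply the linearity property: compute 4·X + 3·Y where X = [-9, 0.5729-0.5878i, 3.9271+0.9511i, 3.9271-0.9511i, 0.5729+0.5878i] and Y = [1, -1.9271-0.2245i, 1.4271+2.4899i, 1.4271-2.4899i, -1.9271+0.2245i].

By linearity: DFT(4x + 3y) = 4·DFT(x) + 3·DFT(y)
= 4·[-9, 0.5729-0.5878i, 3.9271+0.9511i, 3.9271-0.9511i, 0.5729+0.5878i] + 3·[1, -1.9271-0.2245i, 1.4271+2.4899i, 1.4271-2.4899i, -1.9271+0.2245i]

Computing element-wise:
Z[0] = 4·(-9) + 3·(1) = -33
Z[1] = 4·(0.5729-0.5878i) + 3·(-1.9271-0.2245i) = -3.4897-3.0247i
Z[2] = 4·(3.9271+0.9511i) + 3·(1.4271+2.4899i) = 19.9897+11.2741i
Z[3] = 4·(3.9271-0.9511i) + 3·(1.4271-2.4899i) = 19.9897-11.2741i
Z[4] = 4·(0.5729+0.5878i) + 3·(-1.9271+0.2245i) = -3.4897+3.0247i

DFT(4x + 3y) = 4·X + 3·Y = [-33, -3.4897-3.0247i, 19.9897+11.2741i, 19.9897-11.2741i, -3.4897+3.0247i]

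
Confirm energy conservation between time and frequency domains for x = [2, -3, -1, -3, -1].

Time domain:
Σ|x[n]|² = |2|² + |-3|² + |-1|² + |-3|² + |-1|² = 24.0000

Frequency domain:
(1/5)Σ|X[k]|² = (1/5)(|-6|² + |4.0000+0.7265i|² + |4.0000+3.0777i|² + |4.0000-3.0777i|² + |4.0000-0.7265i|²) = (1/5)·120.0000 = 24.0000

Both sides agree, confirming Parseval's theorem.

Σ|x[n]|² = (1/N)Σ|X[k]|² = 24.0000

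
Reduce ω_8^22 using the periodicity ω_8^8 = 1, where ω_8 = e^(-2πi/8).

Since ω_8^8 = 1, powers reduce modulo 8.
22 mod 8 = 6
So ω_8^22 = ω_8^6 = e^(-2πi·6/8)

ω_8^22 = ω_8^6 = 1i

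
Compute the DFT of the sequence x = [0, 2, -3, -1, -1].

X[k] = Σ(n=0 to 4) x[n] · ω_5^(nk)
where ω_5 = e^(-2πi/5)

Computing each X[k]:
X[0] = -3
X[1] = 3.5451-1.6776i
X[2] = -2.0451-3.6655i
X[3] = -2.0451+3.6655i
X[4] = 3.5451+1.6776i

X = [-3, 3.5451-1.6776i, -2.0451-3.6655i, -2.0451+3.6655i, 3.5451+1.6776i]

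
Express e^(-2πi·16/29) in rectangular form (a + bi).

ω_29^16 = e^(-2πi·16/29)
= cos(-2π·16/29) + i·sin(-2π·16/29)
= cos(-32π/29) + i·sin(-32π/29)

ω_29^16 = cos(-32π/29) + i·sin(-32π/29) = -0.9477+0.3193i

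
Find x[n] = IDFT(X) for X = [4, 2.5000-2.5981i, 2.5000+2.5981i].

x[n] = (1/3) Σ(k=0 to 2) X[k] · e^(2πikn/3)

Computing each x[n]:
x[0] = 3
x[1] = 2
x[2] = -1

x = [3, 2, -1]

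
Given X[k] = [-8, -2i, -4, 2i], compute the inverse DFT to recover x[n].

x[n] = (1/4) Σ(k=0 to 3) X[k] · e^(2πikn/4)

Computing each x[n]:
x[0] = -3
x[1] = 0
x[2] = -3
x[3] = -2

x = [-3, 0, -3, -2]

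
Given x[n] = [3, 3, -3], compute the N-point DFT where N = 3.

X[k] = Σ(n=0 to 2) x[n] · ω_3^(nk)
where ω_3 = e^(-2πi/3)

Computing each X[k]:
X[0] = 3
X[1] = 3.0000-5.1962i
X[2] = 3.0000+5.1962i

X = [3, 3.0000-5.1962i, 3.0000+5.1962i]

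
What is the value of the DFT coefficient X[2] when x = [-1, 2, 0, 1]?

X[2] = Σ(n=0 to 3) x[n] · ω_4^(2n) where ω_4 = e^(-2πi/4)
= (-1)·ω_4^0 + (2)·ω_4^2 + (0)·ω_4^4 + (1)·ω_4^6

X[2] = -4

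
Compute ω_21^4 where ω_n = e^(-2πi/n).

ω_21^4 = e^(-2πi·4/21)
= cos(-2π·4/21) + i·sin(-2π·4/21)
= cos(-8π/21) + i·sin(-8π/21)

ω_21^4 = cos(-8π/21) + i·sin(-8π/21) = 0.3653-0.9309i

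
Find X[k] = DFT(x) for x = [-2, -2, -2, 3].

X[k] = Σ(n=0 to 3) x[n] · ω_4^(nk)
where ω_4 = e^(-2πi/4)

Computing each X[k]:
X[0] = -3
X[1] = 5i
X[2] = -5
X[3] = -5i

X = [-3, 5i, -5, -5i]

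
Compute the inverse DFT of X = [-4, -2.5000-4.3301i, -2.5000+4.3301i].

x[n] = (1/3) Σ(k=0 to 2) X[k] · e^(2πikn/3)

Computing each x[n]:
x[0] = -3
x[1] = 2
x[2] = -3

x = [-3, 2, -3]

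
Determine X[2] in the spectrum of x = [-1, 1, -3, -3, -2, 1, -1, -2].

X[2] = Σ(n=0 to 7) x[n] · ω_8^(2n) where ω_8 = e^(-2πi/8)
= (-1)·ω_8^0 + (1)·ω_8^2 + (-3)·ω_8^4 + (-3)·ω_8^6 + (-2)·ω_8^8 + (1)·ω_8^10 + (-1)·ω_8^12 + (-2)·ω_8^14

X[2] = 1-7i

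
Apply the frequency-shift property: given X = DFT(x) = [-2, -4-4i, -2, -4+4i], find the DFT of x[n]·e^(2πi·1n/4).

Modulation property: DFT(ω_4^(-1n)·x[n]) = X[(k-1) mod 4], so circularly shift X by 1 positions.

X[k-1] = [-4+4i, -2, -4-4i, -2]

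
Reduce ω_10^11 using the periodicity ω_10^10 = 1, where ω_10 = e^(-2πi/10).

Since ω_10^10 = 1, powers reduce modulo 10.
11 mod 10 = 1
So ω_10^11 = ω_10^1 = e^(-2πi·1/10)

ω_10^11 = ω_10^1 = 0.8090-0.5878i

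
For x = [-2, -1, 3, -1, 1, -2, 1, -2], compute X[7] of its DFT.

X[7] = Σ(n=0 to 7) x[n] · ω_8^(7n) where ω_8 = e^(-2πi/8)
= (-2)·ω_8^0 + (-1)·ω_8^7 + (3)·ω_8^14 + (-1)·ω_8^21 + (1)·ω_8^28 + (-2)·ω_8^35 + (1)·ω_8^42 + (-2)·ω_8^49

X[7] = -3.0000+3.4142i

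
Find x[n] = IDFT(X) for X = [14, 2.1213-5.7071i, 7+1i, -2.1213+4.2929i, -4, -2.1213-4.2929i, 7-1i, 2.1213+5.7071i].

x[n] = (1/8) Σ(k=0 to 7) X[k] · e^(2πikn/8)

Computing each x[n]:
x[0] = 3
x[1] = 3
x[2] = 2
x[3] = 2
x[4] = 3
x[5] = 1
x[6] = -3
x[7] = 3

x = [3, 3, 2, 2, 3, 1, -3, 3]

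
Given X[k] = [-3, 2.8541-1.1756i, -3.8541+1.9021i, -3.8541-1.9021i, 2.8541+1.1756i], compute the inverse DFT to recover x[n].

x[n] = (1/5) Σ(k=0 to 4) X[k] · e^(2πikn/5)

Computing each x[n]:
x[0] = -1
x[1] = 1
x[2] = -1
x[3] = -3
x[4] = 1

x = [-1, 1, -1, -3, 1]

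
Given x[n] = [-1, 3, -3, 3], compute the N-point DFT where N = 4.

X[k] = Σ(n=0 to 3) x[n] · ω_4^(nk)
where ω_4 = e^(-2πi/4)

Computing each X[k]:
X[0] = 2
X[1] = 2
X[2] = -10
X[3] = 2

X = [2, 2, -10, 2]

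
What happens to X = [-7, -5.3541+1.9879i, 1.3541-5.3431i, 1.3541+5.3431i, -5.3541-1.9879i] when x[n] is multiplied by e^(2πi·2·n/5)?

Modulation property: DFT(ω_5^(-2n)·x[n]) = X[(k-2) mod 5], so circularly shift X by 2 positions.

X[k-2] = [1.3541+5.3431i, -5.3541-1.9879i, -7, -5.3541+1.9879i, 1.3541-5.3431i]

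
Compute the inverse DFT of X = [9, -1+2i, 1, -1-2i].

x[n] = (1/4) Σ(k=0 to 3) X[k] · e^(2πikn/4)

Computing each x[n]:
x[0] = 2
x[1] = 1
x[2] = 3
x[3] = 3

x = [2, 1, 3, 3]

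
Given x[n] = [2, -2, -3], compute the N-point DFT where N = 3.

X[k] = Σ(n=0 to 2) x[n] · ω_3^(nk)
where ω_3 = e^(-2πi/3)

Computing each X[k]:
X[0] = -3
X[1] = 4.5000-0.8660i
X[2] = 4.5000+0.8660i

X = [-3, 4.5000-0.8660i, 4.5000+0.8660i]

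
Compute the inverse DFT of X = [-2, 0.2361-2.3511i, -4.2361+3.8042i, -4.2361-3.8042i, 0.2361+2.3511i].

x[n] = (1/5) Σ(k=0 to 4) X[k] · e^(2πikn/5)

Computing each x[n]:
x[0] = -2
x[1] = 1
x[2] = 1
x[3] = -3
x[4] = 1

x = [-2, 1, 1, -3, 1]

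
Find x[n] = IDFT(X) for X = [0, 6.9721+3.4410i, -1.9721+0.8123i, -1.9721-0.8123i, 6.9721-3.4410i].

x[n] = (1/5) Σ(k=0 to 4) X[k] · e^(2πikn/5)

Computing each x[n]:
x[0] = 2
x[1] = 0
x[2] = -3
x[3] = -2
x[4] = 3

x = [2, 0, -3, -2, 3]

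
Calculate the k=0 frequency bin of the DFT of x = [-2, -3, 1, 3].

X[0] = Σ(n=0 to 3) x[n] · ω_4^0 = Σ x[n]
= (-2) + (-3) + (1) + (3)

X[0] = -1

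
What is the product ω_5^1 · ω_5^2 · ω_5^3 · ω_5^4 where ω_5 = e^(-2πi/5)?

The primitive 5th roots of unity are ω_5^k for k coprime to 5: k ∈ {1, 2, 3, 4}
Their product equals the constant term of the cyclotomic polynomial Φ_5(x) up to sign.
For n ≥ 3, the product of all primitive nth roots of unity is 1. (For n=1 it is 1; for n=2 it is -1.)

1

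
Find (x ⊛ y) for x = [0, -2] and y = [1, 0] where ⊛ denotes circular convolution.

(x ⊛ y)[n] = Σ(m=0 to 1) x[m] · y[(n-m) mod 2]

Computing each output sample:
(x ⊛ y)[0] = 0
(x ⊛ y)[1] = -2

x ⊛ y = [0, -2]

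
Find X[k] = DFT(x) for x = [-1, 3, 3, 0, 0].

X[k] = Σ(n=0 to 4) x[n] · ω_5^(nk)
where ω_5 = e^(-2πi/5)

Computing each X[k]:
X[0] = 5
X[1] = -2.5000-4.6165i
X[2] = -2.5000+1.0898i
X[3] = -2.5000-1.0898i
X[4] = -2.5000+4.6165i

X = [5, -2.5000-4.6165i, -2.5000+1.0898i, -2.5000-1.0898i, -2.5000+4.6165i]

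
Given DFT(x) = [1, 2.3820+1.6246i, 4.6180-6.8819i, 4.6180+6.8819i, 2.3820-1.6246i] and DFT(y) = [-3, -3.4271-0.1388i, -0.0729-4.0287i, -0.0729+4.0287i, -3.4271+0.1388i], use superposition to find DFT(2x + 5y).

By linearity: DFT(2x + 5y) = 2·DFT(x) + 5·DFT(y)
= 2·[1, 2.3820+1.6246i, 4.6180-6.8819i, 4.6180+6.8819i, 2.3820-1.6246i] + 5·[-3, -3.4271-0.1388i, -0.0729-4.0287i, -0.0729+4.0287i, -3.4271+0.1388i]

Computing element-wise:
Z[0] = 2·(1) + 5·(-3) = -13
Z[1] = 2·(2.3820+1.6246i) + 5·(-3.4271-0.1388i) = -12.3715+2.5552i
Z[2] = 2·(4.6180-6.8819i) + 5·(-0.0729-4.0287i) = 8.8715-33.9073i
Z[3] = 2·(4.6180+6.8819i) + 5·(-0.0729+4.0287i) = 8.8715+33.9073i
Z[4] = 2·(2.3820-1.6246i) + 5·(-3.4271+0.1388i) = -12.3715-2.5552i

DFT(2x + 5y) = 2·X + 5·Y = [-13, -12.3715+2.5552i, 8.8715-33.9073i, 8.8715+33.9073i, -12.3715-2.5552i]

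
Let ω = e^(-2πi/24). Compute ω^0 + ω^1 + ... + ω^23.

Sum of all nth roots of unity equals 0 for n > 1 (geometric series with r ≠ 1).

0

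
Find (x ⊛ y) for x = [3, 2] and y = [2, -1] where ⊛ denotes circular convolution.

(x ⊛ y)[n] = Σ(m=0 to 1) x[m] · y[(n-m) mod 2]

Computing each output sample:
(x ⊛ y)[0] = 4
(x ⊛ y)[1] = 1

x ⊛ y = [4, 1]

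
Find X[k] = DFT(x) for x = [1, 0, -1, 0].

X[k] = Σ(n=0 to 3) x[n] · ω_4^(nk)
where ω_4 = e^(-2πi/4)

Computing each X[k]:
X[0] = 0
X[1] = 2
X[2] = 0
X[3] = 2

X = [0, 2, 0, 2]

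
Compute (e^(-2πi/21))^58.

Since ω_21^21 = 1, powers reduce modulo 21.
58 mod 21 = 16
So ω_21^58 = ω_21^16 = e^(-2πi·16/21)

ω_21^58 = ω_21^16 = 0.0747+0.9972i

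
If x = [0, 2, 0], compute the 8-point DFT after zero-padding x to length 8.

Original 3-point DFT: [2, -1.0000-1.7321i, -1.0000+1.7321i]
Zero-padded 8-point DFT provides frequency interpolation.

DFT_8([x, 0, ...]) = [2, 1.4142-1.4142i, -2i, -1.4142-1.4142i, -2, -1.4142+1.4142i, 2i, 1.4142+1.4142i]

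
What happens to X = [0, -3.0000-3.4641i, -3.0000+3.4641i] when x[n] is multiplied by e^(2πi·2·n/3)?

Modulation property: DFT(ω_3^(-2n)·x[n]) = X[(k-2) mod 3], so circularly shift X by 2 positions.

X[k-2] = [-3.0000-3.4641i, -3.0000+3.4641i, 0]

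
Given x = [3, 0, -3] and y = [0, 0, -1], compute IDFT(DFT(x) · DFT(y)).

(x ⊛ y)[n] = Σ(m=0 to 2) x[m] · y[(n-m) mod 3]

Computing each output sample:
(x ⊛ y)[0] = 0
(x ⊛ y)[1] = 3
(x ⊛ y)[2] = -3

x ⊛ y = [0, 3, -3]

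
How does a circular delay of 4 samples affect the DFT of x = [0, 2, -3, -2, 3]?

Time shift by 4: X_shifted[k] = ω_5^(4k) · X[k]
Shifted x = [2, -3, -2, 3, 0]

DFT(x[n-4]) = [0, 0.2639+5.7921i, 4.7361-2.9919i, 4.7361+2.9919i, 0.2639-5.7921i]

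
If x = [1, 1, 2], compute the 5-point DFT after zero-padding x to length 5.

Original 3-point DFT: [4, -0.5000+0.8660i, -0.5000-0.8660i]
Zero-padded 5-point DFT provides frequency interpolation.

DFT_5([x, 0, ...]) = [4, -0.3090-2.1266i, 0.8090+1.3143i, 0.8090-1.3143i, -0.3090+2.1266i]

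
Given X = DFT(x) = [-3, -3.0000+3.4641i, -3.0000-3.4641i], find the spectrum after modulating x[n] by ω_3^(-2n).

Modulation property: DFT(ω_3^(-2n)·x[n]) = X[(k-2) mod 3], so circularly shift X by 2 positions.

X[k-2] = [-3.0000+3.4641i, -3.0000-3.4641i, -3]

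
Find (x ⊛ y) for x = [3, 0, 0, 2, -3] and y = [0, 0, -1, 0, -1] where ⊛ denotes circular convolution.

(x ⊛ y)[n] = Σ(m=0 to 4) x[m] · y[(n-m) mod 5]

Computing each output sample:
(x ⊛ y)[0] = -2
(x ⊛ y)[1] = 3
(x ⊛ y)[2] = -5
(x ⊛ y)[3] = 3
(x ⊛ y)[4] = -3

x ⊛ y = [-2, 3, -5, 3, -3]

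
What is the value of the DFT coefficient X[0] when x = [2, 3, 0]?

X[0] = Σ(n=0 to 2) x[n] · ω_3^0 = Σ x[n]
= (2) + (3) + (0)

X[0] = 5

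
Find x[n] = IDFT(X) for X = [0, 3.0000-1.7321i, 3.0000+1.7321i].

x[n] = (1/3) Σ(k=0 to 2) X[k] · e^(2πikn/3)

Computing each x[n]:
x[0] = 2
x[1] = 0
x[2] = -2

x = [2, 0, -2]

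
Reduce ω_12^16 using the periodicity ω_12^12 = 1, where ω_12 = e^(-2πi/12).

Since ω_12^12 = 1, powers reduce modulo 12.
16 mod 12 = 4
So ω_12^16 = ω_12^4 = e^(-2πi·4/12)

ω_12^16 = ω_12^4 = -0.5000-0.8660i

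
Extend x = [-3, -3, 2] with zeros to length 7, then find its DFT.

Original 3-point DFT: [-4, -2.5000+4.3301i, -2.5000-4.3301i]
Zero-padded 7-point DFT provides frequency interpolation.

DFT_7([x, 0, ...]) = [-4, -5.3155+0.3956i, -4.1344+3.7926i, 0.9499+2.8653i, 0.9499-2.8653i, -4.1344-3.7926i, -5.3155-0.3956i]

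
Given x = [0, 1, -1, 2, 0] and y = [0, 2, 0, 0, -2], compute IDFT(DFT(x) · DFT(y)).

(x ⊛ y)[n] = Σ(m=0 to 4) x[m] · y[(n-m) mod 5]

Computing each output sample:
(x ⊛ y)[0] = -2
(x ⊛ y)[1] = 2
(x ⊛ y)[2] = -2
(x ⊛ y)[3] = -2
(x ⊛ y)[4] = 4

x ⊛ y = [-2, 2, -2, -2, 4]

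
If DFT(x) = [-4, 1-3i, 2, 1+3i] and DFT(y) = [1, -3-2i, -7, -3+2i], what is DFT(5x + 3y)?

By linearity: DFT(5x + 3y) = 5·DFT(x) + 3·DFT(y)
= 5·[-4, 1-3i, 2, 1+3i] + 3·[1, -3-2i, -7, -3+2i]

Computing element-wise:
Z[0] = 5·(-4) + 3·(1) = -17
Z[1] = 5·(1-3i) + 3·(-3-2i) = -4-21i
Z[2] = 5·(2) + 3·(-7) = -11
Z[3] = 5·(1+3i) + 3·(-3+2i) = -4+21i

DFT(5x + 3y) = 5·X + 3·Y = [-17, -4-21i, -11, -4+21i]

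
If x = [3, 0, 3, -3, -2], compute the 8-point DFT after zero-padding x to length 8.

Original 5-point DFT: [1, 2.3820-5.4288i, 4.6180+4.5308i, 4.6180-4.5308i, 2.3820+5.4288i]
Zero-padded 8-point DFT provides frequency interpolation.

DFT_8([x, 0, ...]) = [1, 7.1213-0.8787i, -2-3i, 2.8787+5.1213i, 7, 2.8787-5.1213i, -2+3i, 7.1213+0.8787i]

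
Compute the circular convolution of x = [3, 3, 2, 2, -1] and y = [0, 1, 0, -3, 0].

(x ⊛ y)[n] = Σ(m=0 to 4) x[m] · y[(n-m) mod 5]

Computing each output sample:
(x ⊛ y)[0] = -7
(x ⊛ y)[1] = -3
(x ⊛ y)[2] = 6
(x ⊛ y)[3] = -7
(x ⊛ y)[4] = -7

x ⊛ y = [-7, -3, 6, -7, -7]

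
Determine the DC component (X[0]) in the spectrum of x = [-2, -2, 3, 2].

X[0] = Σ(n=0 to 3) x[n] · ω_4^0 = Σ x[n]
= (-2) + (-2) + (3) + (2)

X[0] = 1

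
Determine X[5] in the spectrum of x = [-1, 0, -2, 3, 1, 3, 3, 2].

X[5] = Σ(n=0 to 7) x[n] · ω_8^(5n) where ω_8 = e^(-2πi/8)
= (-1)·ω_8^0 + (0)·ω_8^5 + (-2)·ω_8^10 + (3)·ω_8^15 + (1)·ω_8^20 + (3)·ω_8^25 + (3)·ω_8^30 + (2)·ω_8^35

X[5] = 0.8284+3.5858i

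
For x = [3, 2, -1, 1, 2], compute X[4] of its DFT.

X[4] = Σ(n=0 to 4) x[n] · ω_5^(4n) where ω_5 = e^(-2πi/5)
= (3)·ω_5^0 + (2)·ω_5^4 + (-1)·ω_5^8 + (1)·ω_5^12 + (2)·ω_5^16

X[4] = 4.2361-1.1756i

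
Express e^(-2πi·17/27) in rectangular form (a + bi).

ω_27^17 = e^(-2πi·17/27)
= cos(-2π·17/27) + i·sin(-2π·17/27)
= cos(-34π/27) + i·sin(-34π/27)

ω_27^17 = cos(-34π/27) + i·sin(-34π/27) = -0.6862+0.7274i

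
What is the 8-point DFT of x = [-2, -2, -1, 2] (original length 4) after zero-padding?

Original 4-point DFT: [-3, -1+4i, -3, -1-4i]
Zero-padded 8-point DFT provides frequency interpolation.

DFT_8([x, 0, ...]) = [-3, -4.8284+1.0000i, -1+4i, 0.8284-1.0000i, -3, 0.8284+1.0000i, -1-4i, -4.8284-1.0000i]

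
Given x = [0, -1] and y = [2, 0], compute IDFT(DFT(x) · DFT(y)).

(x ⊛ y)[n] = Σ(m=0 to 1) x[m] · y[(n-m) mod 2]

Computing each output sample:
(x ⊛ y)[0] = 0
(x ⊛ y)[1] = -2

x ⊛ y = [0, -2]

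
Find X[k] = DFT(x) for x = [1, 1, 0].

X[k] = Σ(n=0 to 2) x[n] · ω_3^(nk)
where ω_3 = e^(-2πi/3)

Computing each X[k]:
X[0] = 2
X[1] = 0.5000-0.8660i
X[2] = 0.5000+0.8660i

X = [2, 0.5000-0.8660i, 0.5000+0.8660i]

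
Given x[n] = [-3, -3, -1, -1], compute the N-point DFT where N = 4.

X[k] = Σ(n=0 to 3) x[n] · ω_4^(nk)
where ω_4 = e^(-2πi/4)

Computing each X[k]:
X[0] = -8
X[1] = -2+2i
X[2] = 0
X[3] = -2-2i

X = [-8, -2+2i, 0, -2-2i]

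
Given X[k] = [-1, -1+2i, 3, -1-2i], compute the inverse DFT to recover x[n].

x[n] = (1/4) Σ(k=0 to 3) X[k] · e^(2πikn/4)

Computing each x[n]:
x[0] = 0
x[1] = -2
x[2] = 1
x[3] = 0

x = [0, -2, 1, 0]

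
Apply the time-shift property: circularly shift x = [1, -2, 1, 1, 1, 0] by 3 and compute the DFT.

Time shift by 3: X_shifted[k] = ω_6^(3k) · X[k]
Shifted x = [1, 1, 0, 1, -2, 1]

DFT(x[n-3]) = [2, 2.0000-1.7321i, 2.0000+1.7321i, -4, 2.0000-1.7321i, 2.0000+1.7321i]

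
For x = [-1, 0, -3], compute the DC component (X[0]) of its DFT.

X[0] = Σ(n=0 to 2) x[n] · ω_3^0 = Σ x[n]
= (-1) + (0) + (-3)

X[0] = -4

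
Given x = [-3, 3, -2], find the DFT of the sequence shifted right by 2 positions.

Time shift by 2: X_shifted[k] = ω_3^(2k) · X[k]
Shifted x = [3, -2, -3]

DFT(x[n-2]) = [-2, 5.5000-0.8660i, 5.5000+0.8660i]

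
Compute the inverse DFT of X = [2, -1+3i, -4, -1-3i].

x[n] = (1/4) Σ(k=0 to 3) X[k] · e^(2πikn/4)

Computing each x[n]:
x[0] = -1
x[1] = 0
x[2] = 0
x[3] = 3

x = [-1, 0, 0, 3]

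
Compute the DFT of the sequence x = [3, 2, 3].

X[k] = Σ(n=0 to 2) x[n] · ω_3^(nk)
where ω_3 = e^(-2πi/3)

Computing each X[k]:
X[0] = 8
X[1] = 0.5000+0.8660i
X[2] = 0.5000-0.8660i

X = [8, 0.5000+0.8660i, 0.5000-0.8660i]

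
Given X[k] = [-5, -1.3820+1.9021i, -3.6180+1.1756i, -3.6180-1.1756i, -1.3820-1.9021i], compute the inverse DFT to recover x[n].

x[n] = (1/5) Σ(k=0 to 4) X[k] · e^(2πikn/5)

Computing each x[n]:
x[0] = -3
x[1] = -1
x[2] = -1
x[3] = -1
x[4] = 1

x = [-3, -1, -1, -1, 1]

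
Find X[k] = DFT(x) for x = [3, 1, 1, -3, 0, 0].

X[k] = Σ(n=0 to 5) x[n] · ω_6^(nk)
where ω_6 = e^(-2πi/6)

Computing each X[k]:
X[0] = 2
X[1] = 6.0000-1.7321i
X[2] = -1
X[3] = 6
X[4] = -1
X[5] = 6.0000+1.7321i

X = [2, 6.0000-1.7321i, -1, 6, -1, 6.0000+1.7321i]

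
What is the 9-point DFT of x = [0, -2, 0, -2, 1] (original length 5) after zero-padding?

Original 5-point DFT: [-3, 1.3090+1.6776i, 0.1910+3.6655i, 0.1910-3.6655i, 1.3090-1.6776i]
Zero-padded 9-point DFT provides frequency interpolation.

DFT_9([x, 0, ...]) = [-3, -1.4718+2.6756i, 1.4187+0.8804i, -1.5000+0.8660i, 3.0530+3.4009i, 3.0530-3.4009i, -1.5000-0.8660i, 1.4187-0.8804i, -1.4718-2.6756i]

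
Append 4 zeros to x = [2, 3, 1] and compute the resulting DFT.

Original 3-point DFT: [6, -1.7321i, 1.7321i]
Zero-padded 7-point DFT provides frequency interpolation.

DFT_7([x, 0, ...]) = [6, 3.6479-3.3204i, 0.4315-2.4909i, -0.0794-0.5198i, -0.0794+0.5198i, 0.4315+2.4909i, 3.6479+3.3204i]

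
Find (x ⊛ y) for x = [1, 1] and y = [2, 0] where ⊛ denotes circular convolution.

(x ⊛ y)[n] = Σ(m=0 to 1) x[m] · y[(n-m) mod 2]

Computing each output sample:
(x ⊛ y)[0] = 2
(x ⊛ y)[1] = 2

x ⊛ y = [2, 2]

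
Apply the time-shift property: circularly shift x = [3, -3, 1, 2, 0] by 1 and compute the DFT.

Time shift by 1: X_shifted[k] = ω_5^(1k) · X[k]
Shifted x = [0, 3, -3, 1, 2]

DFT(x[n-1]) = [3, 3.1631+1.4001i, -4.6631-4.3920i, -4.6631+4.3920i, 3.1631-1.4001i]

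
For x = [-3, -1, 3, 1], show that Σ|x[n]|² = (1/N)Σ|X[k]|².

Time domain:
Σ|x[n]|² = |-3|² + |-1|² + |3|² + |1|² = 20.0000

Frequency domain:
(1/4)Σ|X[k]|² = (1/4)(|0|² + |-6+2i|² + |0|² + |-6-2i|²) = (1/4)·80.0000 = 20.0000

Both sides agree, confirming Parseval's theorem.

Σ|x[n]|² = (1/N)Σ|X[k]|² = 20.0000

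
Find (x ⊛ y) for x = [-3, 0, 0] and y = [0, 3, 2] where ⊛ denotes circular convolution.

(x ⊛ y)[n] = Σ(m=0 to 2) x[m] · y[(n-m) mod 3]

Computing each output sample:
(x ⊛ y)[0] = 0
(x ⊛ y)[1] = -9
(x ⊛ y)[2] = -6

x ⊛ y = [0, -9, -6]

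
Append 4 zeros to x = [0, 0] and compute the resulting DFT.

Original 2-point DFT: [0, 0]
Zero-padded 6-point DFT provides frequency interpolation.

DFT_6([x, 0, ...]) = [0, 0, 0, 0, 0, 0]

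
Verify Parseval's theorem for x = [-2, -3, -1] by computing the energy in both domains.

Time domain:
Σ|x[n]|² = |-2|² + |-3|² + |-1|² = 14.0000

Frequency domain:
(1/3)Σ|X[k]|² = (1/3)(|-6|² + |1.7321i|² + |-1.7321i|²) = (1/3)·42.0000 = 14.0000

Both sides agree, confirming Parseval's theorem.

Σ|x[n]|² = (1/N)Σ|X[k]|² = 14.0000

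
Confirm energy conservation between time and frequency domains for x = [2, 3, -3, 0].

Time domain:
Σ|x[n]|² = |2|² + |3|² + |-3|² + |0|² = 22.0000

Frequency domain:
(1/4)Σ|X[k]|² = (1/4)(|2|² + |5-3i|² + |-4|² + |5+3i|²) = (1/4)·88.0000 = 22.0000

Both sides agree, confirming Parseval's theorem.

Σ|x[n]|² = (1/N)Σ|X[k]|² = 22.0000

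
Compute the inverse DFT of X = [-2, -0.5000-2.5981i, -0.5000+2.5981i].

x[n] = (1/3) Σ(k=0 to 2) X[k] · e^(2πikn/3)

Computing each x[n]:
x[0] = -1
x[1] = 1
x[2] = -2

x = [-1, 1, -2]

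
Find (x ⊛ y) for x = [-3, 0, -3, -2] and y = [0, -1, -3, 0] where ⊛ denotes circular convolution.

(x ⊛ y)[n] = Σ(m=0 to 3) x[m] · y[(n-m) mod 4]

Computing each output sample:
(x ⊛ y)[0] = 11
(x ⊛ y)[1] = 9
(x ⊛ y)[2] = 9
(x ⊛ y)[3] = 3

x ⊛ y = [11, 9, 9, 3]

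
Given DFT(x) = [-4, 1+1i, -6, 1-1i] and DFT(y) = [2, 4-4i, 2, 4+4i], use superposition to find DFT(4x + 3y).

By linearity: DFT(4x + 3y) = 4·DFT(x) + 3·DFT(y)
= 4·[-4, 1+1i, -6, 1-1i] + 3·[2, 4-4i, 2, 4+4i]

Computing element-wise:
Z[0] = 4·(-4) + 3·(2) = -10
Z[1] = 4·(1+1i) + 3·(4-4i) = 16-8i
Z[2] = 4·(-6) + 3·(2) = -18
Z[3] = 4·(1-1i) + 3·(4+4i) = 16+8i

DFT(4x + 3y) = 4·X + 3·Y = [-10, 16-8i, -18, 16+8i]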